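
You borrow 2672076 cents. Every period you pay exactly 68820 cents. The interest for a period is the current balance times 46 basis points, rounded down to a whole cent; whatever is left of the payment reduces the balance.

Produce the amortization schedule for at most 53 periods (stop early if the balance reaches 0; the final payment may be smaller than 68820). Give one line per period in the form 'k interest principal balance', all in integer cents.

1. interest=⌊2672076·46/10000⌋=12291; principal=68820-12291=56529; balance=2672076-56529=2615547
2. interest=⌊2615547·46/10000⌋=12031; principal=68820-12031=56789; balance=2615547-56789=2558758
3. interest=⌊2558758·46/10000⌋=11770; principal=68820-11770=57050; balance=2558758-57050=2501708
4. interest=⌊2501708·46/10000⌋=11507; principal=68820-11507=57313; balance=2501708-57313=2444395
5. interest=⌊2444395·46/10000⌋=11244; principal=68820-11244=57576; balance=2444395-57576=2386819
6. interest=⌊2386819·46/10000⌋=10979; principal=68820-10979=57841; balance=2386819-57841=2328978
7. interest=⌊2328978·46/10000⌋=10713; principal=68820-10713=58107; balance=2328978-58107=2270871
8. interest=⌊2270871·46/10000⌋=10446; principal=68820-10446=58374; balance=2270871-58374=2212497
9. interest=⌊2212497·46/10000⌋=10177; principal=68820-10177=58643; balance=2212497-58643=2153854
10. interest=⌊2153854·46/10000⌋=9907; principal=68820-9907=58913; balance=2153854-58913=2094941
11. interest=⌊2094941·46/10000⌋=9636; principal=68820-9636=59184; balance=2094941-59184=2035757
12. interest=⌊2035757·46/10000⌋=9364; principal=68820-9364=59456; balance=2035757-59456=1976301
13. interest=⌊1976301·46/10000⌋=9090; principal=68820-9090=59730; balance=1976301-59730=1916571
14. interest=⌊1916571·46/10000⌋=8816; principal=68820-8816=60004; balance=1916571-60004=1856567
15. interest=⌊1856567·46/10000⌋=8540; principal=68820-8540=60280; balance=1856567-60280=1796287
16. interest=⌊1796287·46/10000⌋=8262; principal=68820-8262=60558; balance=1796287-60558=1735729
17. interest=⌊1735729·46/10000⌋=7984; principal=68820-7984=60836; balance=1735729-60836=1674893
18. interest=⌊1674893·46/10000⌋=7704; principal=68820-7704=61116; balance=1674893-61116=1613777
19. interest=⌊1613777·46/10000⌋=7423; principal=68820-7423=61397; balance=1613777-61397=1552380
20. interest=⌊1552380·46/10000⌋=7140; principal=68820-7140=61680; balance=1552380-61680=1490700
21. interest=⌊1490700·46/10000⌋=6857; principal=68820-6857=61963; balance=1490700-61963=1428737
22. interest=⌊1428737·46/10000⌋=6572; principal=68820-6572=62248; balance=1428737-62248=1366489
23. interest=⌊1366489·46/10000⌋=6285; principal=68820-6285=62535; balance=1366489-62535=1303954
24. interest=⌊1303954·46/10000⌋=5998; principal=68820-5998=62822; balance=1303954-62822=1241132
25. interest=⌊1241132·46/10000⌋=5709; principal=68820-5709=63111; balance=1241132-63111=1178021
26. interest=⌊1178021·46/10000⌋=5418; principal=68820-5418=63402; balance=1178021-63402=1114619
27. interest=⌊1114619·46/10000⌋=5127; principal=68820-5127=63693; balance=1114619-63693=1050926
28. interest=⌊1050926·46/10000⌋=4834; principal=68820-4834=63986; balance=1050926-63986=986940
29. interest=⌊986940·46/10000⌋=4539; principal=68820-4539=64281; balance=986940-64281=922659
30. interest=⌊922659·46/10000⌋=4244; principal=68820-4244=64576; balance=922659-64576=858083
31. interest=⌊858083·46/10000⌋=3947; principal=68820-3947=64873; balance=858083-64873=793210
32. interest=⌊793210·46/10000⌋=3648; principal=68820-3648=65172; balance=793210-65172=728038
33. interest=⌊728038·46/10000⌋=3348; principal=68820-3348=65472; balance=728038-65472=662566
34. interest=⌊662566·46/10000⌋=3047; principal=68820-3047=65773; balance=662566-65773=596793
35. interest=⌊596793·46/10000⌋=2745; principal=68820-2745=66075; balance=596793-66075=530718
36. interest=⌊530718·46/10000⌋=2441; principal=68820-2441=66379; balance=530718-66379=464339
37. interest=⌊464339·46/10000⌋=2135; principal=68820-2135=66685; balance=464339-66685=397654
38. interest=⌊397654·46/10000⌋=1829; principal=68820-1829=66991; balance=397654-66991=330663
39. interest=⌊330663·46/10000⌋=1521; principal=68820-1521=67299; balance=330663-67299=263364
40. interest=⌊263364·46/10000⌋=1211; principal=68820-1211=67609; balance=263364-67609=195755
41. interest=⌊195755·46/10000⌋=900; principal=68820-900=67920; balance=195755-67920=127835
42. interest=⌊127835·46/10000⌋=588; principal=68820-588=68232; balance=127835-68232=59603
43. interest=⌊59603·46/10000⌋=274; principal=min(68820-274,59603)=59603; balance=59603-59603=0

1 12291 56529 2615547
2 12031 56789 2558758
3 11770 57050 2501708
4 11507 57313 2444395
5 11244 57576 2386819
6 10979 57841 2328978
7 10713 58107 2270871
8 10446 58374 2212497
9 10177 58643 2153854
10 9907 58913 2094941
11 9636 59184 2035757
12 9364 59456 1976301
13 9090 59730 1916571
14 8816 60004 1856567
15 8540 60280 1796287
16 8262 60558 1735729
17 7984 60836 1674893
18 7704 61116 1613777
19 7423 61397 1552380
20 7140 61680 1490700
21 6857 61963 1428737
22 6572 62248 1366489
23 6285 62535 1303954
24 5998 62822 1241132
25 5709 63111 1178021
26 5418 63402 1114619
27 5127 63693 1050926
28 4834 63986 986940
29 4539 64281 922659
30 4244 64576 858083
31 3947 64873 793210
32 3648 65172 728038
33 3348 65472 662566
34 3047 65773 596793
35 2745 66075 530718
36 2441 66379 464339
37 2135 66685 397654
38 1829 66991 330663
39 1521 67299 263364
40 1211 67609 195755
41 900 67920 127835
42 588 68232 59603
43 274 59603 0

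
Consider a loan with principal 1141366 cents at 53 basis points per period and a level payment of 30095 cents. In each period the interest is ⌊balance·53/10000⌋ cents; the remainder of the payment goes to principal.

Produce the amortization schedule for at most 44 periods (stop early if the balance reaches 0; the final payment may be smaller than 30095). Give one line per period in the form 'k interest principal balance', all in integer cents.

1. interest=⌊1141366·53/10000⌋=6049; principal=30095-6049=24046; balance=1141366-24046=1117320
2. interest=⌊1117320·53/10000⌋=5921; principal=30095-5921=24174; balance=1117320-24174=1093146
3. interest=⌊1093146·53/10000⌋=5793; principal=30095-5793=24302; balance=1093146-24302=1068844
4. interest=⌊1068844·53/10000⌋=5664; principal=30095-5664=24431; balance=1068844-24431=1044413
5. interest=⌊1044413·53/10000⌋=5535; principal=30095-5535=24560; balance=1044413-24560=1019853
6. interest=⌊1019853·53/10000⌋=5405; principal=30095-5405=24690; balance=1019853-24690=995163
7. interest=⌊995163·53/10000⌋=5274; principal=30095-5274=24821; balance=995163-24821=970342
8. interest=⌊970342·53/10000⌋=5142; principal=30095-5142=24953; balance=970342-24953=945389
9. interest=⌊945389·53/10000⌋=5010; principal=30095-5010=25085; balance=945389-25085=920304
10. interest=⌊920304·53/10000⌋=4877; principal=30095-4877=25218; balance=920304-25218=895086
11. interest=⌊895086·53/10000⌋=4743; principal=30095-4743=25352; balance=895086-25352=869734
12. interest=⌊869734·53/10000⌋=4609; principal=30095-4609=25486; balance=869734-25486=844248
13. interest=⌊844248·53/10000⌋=4474; principal=30095-4474=25621; balance=844248-25621=818627
14. interest=⌊818627·53/10000⌋=4338; principal=30095-4338=25757; balance=818627-25757=792870
15. interest=⌊792870·53/10000⌋=4202; principal=30095-4202=25893; balance=792870-25893=766977
16. interest=⌊766977·53/10000⌋=4064; principal=30095-4064=26031; balance=766977-26031=740946
17. interest=⌊740946·53/10000⌋=3927; principal=30095-3927=26168; balance=740946-26168=714778
18. interest=⌊714778·53/10000⌋=3788; principal=30095-3788=26307; balance=714778-26307=688471
19. interest=⌊688471·53/10000⌋=3648; principal=30095-3648=26447; balance=688471-26447=662024
20. interest=⌊662024·53/10000⌋=3508; principal=30095-3508=26587; balance=662024-26587=635437
21. interest=⌊635437·53/10000⌋=3367; principal=30095-3367=26728; balance=635437-26728=608709
22. interest=⌊608709·53/10000⌋=3226; principal=30095-3226=26869; balance=608709-26869=581840
23. interest=⌊581840·53/10000⌋=3083; principal=30095-3083=27012; balance=581840-27012=554828
24. interest=⌊554828·53/10000⌋=2940; principal=30095-2940=27155; balance=554828-27155=527673
25. interest=⌊527673·53/10000⌋=2796; principal=30095-2796=27299; balance=527673-27299=500374
26. interest=⌊500374·53/10000⌋=2651; principal=30095-2651=27444; balance=500374-27444=472930
27. interest=⌊472930·53/10000⌋=2506; principal=30095-2506=27589; balance=472930-27589=445341
28. interest=⌊445341·53/10000⌋=2360; principal=30095-2360=27735; balance=445341-27735=417606
29. interest=⌊417606·53/10000⌋=2213; principal=30095-2213=27882; balance=417606-27882=389724
30. interest=⌊389724·53/10000⌋=2065; principal=30095-2065=28030; balance=389724-28030=361694
31. interest=⌊361694·53/10000⌋=1916; principal=30095-1916=28179; balance=361694-28179=333515
32. interest=⌊333515·53/10000⌋=1767; principal=30095-1767=28328; balance=333515-28328=305187
33. interest=⌊305187·53/10000⌋=1617; principal=30095-1617=28478; balance=305187-28478=276709
34. interest=⌊276709·53/10000⌋=1466; principal=30095-1466=28629; balance=276709-28629=248080
35. interest=⌊248080·53/10000⌋=1314; principal=30095-1314=28781; balance=248080-28781=219299
36. interest=⌊219299·53/10000⌋=1162; principal=30095-1162=28933; balance=219299-28933=190366
37. interest=⌊190366·53/10000⌋=1008; principal=30095-1008=29087; balance=190366-29087=161279
38. interest=⌊161279·53/10000⌋=854; principal=30095-854=29241; balance=161279-29241=132038
39. interest=⌊132038·53/10000⌋=699; principal=30095-699=29396; balance=132038-29396=102642
40. interest=⌊102642·53/10000⌋=544; principal=30095-544=29551; balance=102642-29551=73091
41. interest=⌊73091·53/10000⌋=387; principal=30095-387=29708; balance=73091-29708=43383
42. interest=⌊43383·53/10000⌋=229; principal=30095-229=29866; balance=43383-29866=13517
43. interest=⌊13517·53/10000⌋=71; principal=min(30095-71,13517)=13517; balance=13517-13517=0

1 6049 24046 1117320
2 5921 24174 1093146
3 5793 24302 1068844
4 5664 24431 1044413
5 5535 24560 1019853
6 5405 24690 995163
7 5274 24821 970342
8 5142 24953 945389
9 5010 25085 920304
10 4877 25218 895086
11 4743 25352 869734
12 4609 25486 844248
13 4474 25621 818627
14 4338 25757 792870
15 4202 25893 766977
16 4064 26031 740946
17 3927 26168 714778
18 3788 26307 688471
19 3648 26447 662024
20 3508 26587 635437
21 3367 26728 608709
22 3226 26869 581840
23 3083 27012 554828
24 2940 27155 527673
25 2796 27299 500374
26 2651 27444 472930
27 2506 27589 445341
28 2360 27735 417606
29 2213 27882 389724
30 2065 28030 361694
31 1916 28179 333515
32 1767 28328 305187
33 1617 28478 276709
34 1466 28629 248080
35 1314 28781 219299
36 1162 28933 190366
37 1008 29087 161279
38 854 29241 132038
39 699 29396 102642
40 544 29551 73091
41 387 29708 43383
42 229 29866 13517
43 71 13517 0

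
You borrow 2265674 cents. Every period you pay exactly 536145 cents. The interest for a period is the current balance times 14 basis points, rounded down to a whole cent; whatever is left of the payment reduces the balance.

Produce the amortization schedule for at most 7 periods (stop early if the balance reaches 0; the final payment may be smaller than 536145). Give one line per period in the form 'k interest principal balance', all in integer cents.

1. interest=⌊2265674·14/10000⌋=3171; principal=536145-3171=532974; balance=2265674-532974=1732700
2. interest=⌊1732700·14/10000⌋=2425; principal=536145-2425=533720; balance=1732700-533720=1198980
3. interest=⌊1198980·14/10000⌋=1678; principal=536145-1678=534467; balance=1198980-534467=664513
4. interest=⌊664513·14/10000⌋=930; principal=536145-930=535215; balance=664513-535215=129298
5. interest=⌊129298·14/10000⌋=181; principal=min(536145-181,129298)=129298; balance=129298-129298=0

1 3171 532974 1732700
2 2425 533720 1198980
3 1678 534467 664513
4 930 535215 129298
5 181 129298 0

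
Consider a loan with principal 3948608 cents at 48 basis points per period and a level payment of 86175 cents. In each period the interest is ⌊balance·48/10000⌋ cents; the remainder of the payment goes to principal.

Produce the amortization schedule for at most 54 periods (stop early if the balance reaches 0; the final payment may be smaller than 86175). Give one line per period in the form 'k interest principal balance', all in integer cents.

1 18953 67222 3881386
2 18630 67545 3813841
3 18306 67869 3745972
4 17980 68195 3677777
5 17653 68522 3609255
6 17324 68851 3540404
7 16993 69182 3471222
8 16661 69514 3401708
9 16328 69847 3331861
10 15992 70183 3261678
11 15656 70519 3191159
12 15317 70858 3120301
13 14977 71198 3049103
14 14635 71540 2977563
15 14292 71883 2905680
16 13947 72228 2833452
17 13600 72575 2760877
18 13252 72923 2687954
19 12902 73273 2614681
20 12550 73625 2541056
21 12197 73978 2467078
22 11841 74334 2392744
23 11485 74690 2318054
24 11126 75049 2243005
25 10766 75409 2167596
26 10404 75771 2091825
27 10040 76135 2015690
28 9675 76500 1939190
29 9308 76867 1862323
30 8939 77236 1785087
31 8568 77607 1707480
32 8195 77980 1629500
33 7821 78354 1551146
34 7445 78730 1472416
35 7067 79108 1393308
36 6687 79488 1313820
37 6306 79869 1233951
38 5922 80253 1153698
39 5537 80638 1073060
40 5150 81025 992035
41 4761 81414 910621
42 4370 81805 828816
43 3978 82197 746619
44 3583 82592 664027
45 3187 82988 581039
46 2788 83387 497652
47 2388 83787 413865
48 1986 84189 329676
49 1582 84593 245083
50 1176 84999 160084
51 768 85407 74677
52 358 74677 0

1. interest=⌊3948608·48/10000⌋=18953; principal=86175-18953=67222; balance=3948608-67222=3881386
2. interest=⌊3881386·48/10000⌋=18630; principal=86175-18630=67545; balance=3881386-67545=3813841
3. interest=⌊3813841·48/10000⌋=18306; principal=86175-18306=67869; balance=3813841-67869=3745972
4. interest=⌊3745972·48/10000⌋=17980; principal=86175-17980=68195; balance=3745972-68195=3677777
5. interest=⌊3677777·48/10000⌋=17653; principal=86175-17653=68522; balance=3677777-68522=3609255
6. interest=⌊3609255·48/10000⌋=17324; principal=86175-17324=68851; balance=3609255-68851=3540404
7. interest=⌊3540404·48/10000⌋=16993; principal=86175-16993=69182; balance=3540404-69182=3471222
8. interest=⌊3471222·48/10000⌋=16661; principal=86175-16661=69514; balance=3471222-69514=3401708
9. interest=⌊3401708·48/10000⌋=16328; principal=86175-16328=69847; balance=3401708-69847=3331861
10. interest=⌊3331861·48/10000⌋=15992; principal=86175-15992=70183; balance=3331861-70183=3261678
11. interest=⌊3261678·48/10000⌋=15656; principal=86175-15656=70519; balance=3261678-70519=3191159
12. interest=⌊3191159·48/10000⌋=15317; principal=86175-15317=70858; balance=3191159-70858=3120301
13. interest=⌊3120301·48/10000⌋=14977; principal=86175-14977=71198; balance=3120301-71198=3049103
14. interest=⌊3049103·48/10000⌋=14635; principal=86175-14635=71540; balance=3049103-71540=2977563
15. interest=⌊2977563·48/10000⌋=14292; principal=86175-14292=71883; balance=2977563-71883=2905680
16. interest=⌊2905680·48/10000⌋=13947; principal=86175-13947=72228; balance=2905680-72228=2833452
17. interest=⌊2833452·48/10000⌋=13600; principal=86175-13600=72575; balance=2833452-72575=2760877
18. interest=⌊2760877·48/10000⌋=13252; principal=86175-13252=72923; balance=2760877-72923=2687954
19. interest=⌊2687954·48/10000⌋=12902; principal=86175-12902=73273; balance=2687954-73273=2614681
20. interest=⌊2614681·48/10000⌋=12550; principal=86175-12550=73625; balance=2614681-73625=2541056
21. interest=⌊2541056·48/10000⌋=12197; principal=86175-12197=73978; balance=2541056-73978=2467078
22. interest=⌊2467078·48/10000⌋=11841; principal=86175-11841=74334; balance=2467078-74334=2392744
23. interest=⌊2392744·48/10000⌋=11485; principal=86175-11485=74690; balance=2392744-74690=2318054
24. interest=⌊2318054·48/10000⌋=11126; principal=86175-11126=75049; balance=2318054-75049=2243005
25. interest=⌊2243005·48/10000⌋=10766; principal=86175-10766=75409; balance=2243005-75409=2167596
26. interest=⌊2167596·48/10000⌋=10404; principal=86175-10404=75771; balance=2167596-75771=2091825
27. interest=⌊2091825·48/10000⌋=10040; principal=86175-10040=76135; balance=2091825-76135=2015690
28. interest=⌊2015690·48/10000⌋=9675; principal=86175-9675=76500; balance=2015690-76500=1939190
29. interest=⌊1939190·48/10000⌋=9308; principal=86175-9308=76867; balance=1939190-76867=1862323
30. interest=⌊1862323·48/10000⌋=8939; principal=86175-8939=77236; balance=1862323-77236=1785087
31. interest=⌊1785087·48/10000⌋=8568; principal=86175-8568=77607; balance=1785087-77607=1707480
32. interest=⌊1707480·48/10000⌋=8195; principal=86175-8195=77980; balance=1707480-77980=1629500
33. interest=⌊1629500·48/10000⌋=7821; principal=86175-7821=78354; balance=1629500-78354=1551146
34. interest=⌊1551146·48/10000⌋=7445; principal=86175-7445=78730; balance=1551146-78730=1472416
35. interest=⌊1472416·48/10000⌋=7067; principal=86175-7067=79108; balance=1472416-79108=1393308
36. interest=⌊1393308·48/10000⌋=6687; principal=86175-6687=79488; balance=1393308-79488=1313820
37. interest=⌊1313820·48/10000⌋=6306; principal=86175-6306=79869; balance=1313820-79869=1233951
38. interest=⌊1233951·48/10000⌋=5922; principal=86175-5922=80253; balance=1233951-80253=1153698
39. interest=⌊1153698·48/10000⌋=5537; principal=86175-5537=80638; balance=1153698-80638=1073060
40. interest=⌊1073060·48/10000⌋=5150; principal=86175-5150=81025; balance=1073060-81025=992035
41. interest=⌊992035·48/10000⌋=4761; principal=86175-4761=81414; balance=992035-81414=910621
42. interest=⌊910621·48/10000⌋=4370; principal=86175-4370=81805; balance=910621-81805=828816
43. interest=⌊828816·48/10000⌋=3978; principal=86175-3978=82197; balance=828816-82197=746619
44. interest=⌊746619·48/10000⌋=3583; principal=86175-3583=82592; balance=746619-82592=664027
45. interest=⌊664027·48/10000⌋=3187; principal=86175-3187=82988; balance=664027-82988=581039
46. interest=⌊581039·48/10000⌋=2788; principal=86175-2788=83387; balance=581039-83387=497652
47. interest=⌊497652·48/10000⌋=2388; principal=86175-2388=83787; balance=497652-83787=413865
48. interest=⌊413865·48/10000⌋=1986; principal=86175-1986=84189; balance=413865-84189=329676
49. interest=⌊329676·48/10000⌋=1582; principal=86175-1582=84593; balance=329676-84593=245083
50. interest=⌊245083·48/10000⌋=1176; principal=86175-1176=84999; balance=245083-84999=160084
51. interest=⌊160084·48/10000⌋=768; principal=86175-768=85407; balance=160084-85407=74677
52. interest=⌊74677·48/10000⌋=358; principal=min(86175-358,74677)=74677; balance=74677-74677=0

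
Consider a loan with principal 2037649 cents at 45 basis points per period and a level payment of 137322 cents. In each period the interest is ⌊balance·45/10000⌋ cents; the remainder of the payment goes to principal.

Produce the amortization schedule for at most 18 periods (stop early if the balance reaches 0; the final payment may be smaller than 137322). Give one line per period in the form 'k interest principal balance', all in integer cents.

1. interest=⌊2037649·45/10000⌋=9169; principal=137322-9169=128153; balance=2037649-128153=1909496
2. interest=⌊1909496·45/10000⌋=8592; principal=137322-8592=128730; balance=1909496-128730=1780766
3. interest=⌊1780766·45/10000⌋=8013; principal=137322-8013=129309; balance=1780766-129309=1651457
4. interest=⌊1651457·45/10000⌋=7431; principal=137322-7431=129891; balance=1651457-129891=1521566
5. interest=⌊1521566·45/10000⌋=6847; principal=137322-6847=130475; balance=1521566-130475=1391091
6. interest=⌊1391091·45/10000⌋=6259; principal=137322-6259=131063; balance=1391091-131063=1260028
7. interest=⌊1260028·45/10000⌋=5670; principal=137322-5670=131652; balance=1260028-131652=1128376
8. interest=⌊1128376·45/10000⌋=5077; principal=137322-5077=132245; balance=1128376-132245=996131
9. interest=⌊996131·45/10000⌋=4482; principal=137322-4482=132840; balance=996131-132840=863291
10. interest=⌊863291·45/10000⌋=3884; principal=137322-3884=133438; balance=863291-133438=729853
11. interest=⌊729853·45/10000⌋=3284; principal=137322-3284=134038; balance=729853-134038=595815
12. interest=⌊595815·45/10000⌋=2681; principal=137322-2681=134641; balance=595815-134641=461174
13. interest=⌊461174·45/10000⌋=2075; principal=137322-2075=135247; balance=461174-135247=325927
14. interest=⌊325927·45/10000⌋=1466; principal=137322-1466=135856; balance=325927-135856=190071
15. interest=⌊190071·45/10000⌋=855; principal=137322-855=136467; balance=190071-136467=53604
16. interest=⌊53604·45/10000⌋=241; principal=min(137322-241,53604)=53604; balance=53604-53604=0

1 9169 128153 1909496
2 8592 128730 1780766
3 8013 129309 1651457
4 7431 129891 1521566
5 6847 130475 1391091
6 6259 131063 1260028
7 5670 131652 1128376
8 5077 132245 996131
9 4482 132840 863291
10 3884 133438 729853
11 3284 134038 595815
12 2681 134641 461174
13 2075 135247 325927
14 1466 135856 190071
15 855 136467 53604
16 241 53604 0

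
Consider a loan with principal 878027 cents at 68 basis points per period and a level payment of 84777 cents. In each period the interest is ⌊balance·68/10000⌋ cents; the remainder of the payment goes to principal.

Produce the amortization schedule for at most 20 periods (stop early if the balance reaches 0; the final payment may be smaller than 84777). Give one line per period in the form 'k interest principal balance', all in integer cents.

1. interest=⌊878027·68/10000⌋=5970; principal=84777-5970=78807; balance=878027-78807=799220
2. interest=⌊799220·68/10000⌋=5434; principal=84777-5434=79343; balance=799220-79343=719877
3. interest=⌊719877·68/10000⌋=4895; principal=84777-4895=79882; balance=719877-79882=639995
4. interest=⌊639995·68/10000⌋=4351; principal=84777-4351=80426; balance=639995-80426=559569
5. interest=⌊559569·68/10000⌋=3805; principal=84777-3805=80972; balance=559569-80972=478597
6. interest=⌊478597·68/10000⌋=3254; principal=84777-3254=81523; balance=478597-81523=397074
7. interest=⌊397074·68/10000⌋=2700; principal=84777-2700=82077; balance=397074-82077=314997
8. interest=⌊314997·68/10000⌋=2141; principal=84777-2141=82636; balance=314997-82636=232361
9. interest=⌊232361·68/10000⌋=1580; principal=84777-1580=83197; balance=232361-83197=149164
10. interest=⌊149164·68/10000⌋=1014; principal=84777-1014=83763; balance=149164-83763=65401
11. interest=⌊65401·68/10000⌋=444; principal=min(84777-444,65401)=65401; balance=65401-65401=0

1 5970 78807 799220
2 5434 79343 719877
3 4895 79882 639995
4 4351 80426 559569
5 3805 80972 478597
6 3254 81523 397074
7 2700 82077 314997
8 2141 82636 232361
9 1580 83197 149164
10 1014 83763 65401
11 444 65401 0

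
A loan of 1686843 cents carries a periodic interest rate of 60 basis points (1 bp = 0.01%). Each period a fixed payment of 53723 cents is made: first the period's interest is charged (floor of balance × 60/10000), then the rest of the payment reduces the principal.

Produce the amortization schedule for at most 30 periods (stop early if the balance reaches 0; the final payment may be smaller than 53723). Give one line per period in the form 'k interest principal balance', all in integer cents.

1 10121 43602 1643241
2 9859 43864 1599377
3 9596 44127 1555250
4 9331 44392 1510858
5 9065 44658 1466200
6 8797 44926 1421274
7 8527 45196 1376078
8 8256 45467 1330611
9 7983 45740 1284871
10 7709 46014 1238857
11 7433 46290 1192567
12 7155 46568 1145999
13 6875 46848 1099151
14 6594 47129 1052022
15 6312 47411 1004611
16 6027 47696 956915
17 5741 47982 908933
18 5453 48270 860663
19 5163 48560 812103
20 4872 48851 763252
21 4579 49144 714108
22 4284 49439 664669
23 3988 49735 614934
24 3689 50034 564900
25 3389 50334 514566
26 3087 50636 463930
27 2783 50940 412990
28 2477 51246 361744
29 2170 51553 310191
30 1861 51862 258329

1. interest=⌊1686843·60/10000⌋=10121; principal=53723-10121=43602; balance=1686843-43602=1643241
2. interest=⌊1643241·60/10000⌋=9859; principal=53723-9859=43864; balance=1643241-43864=1599377
3. interest=⌊1599377·60/10000⌋=9596; principal=53723-9596=44127; balance=1599377-44127=1555250
4. interest=⌊1555250·60/10000⌋=9331; principal=53723-9331=44392; balance=1555250-44392=1510858
5. interest=⌊1510858·60/10000⌋=9065; principal=53723-9065=44658; balance=1510858-44658=1466200
6. interest=⌊1466200·60/10000⌋=8797; principal=53723-8797=44926; balance=1466200-44926=1421274
7. interest=⌊1421274·60/10000⌋=8527; principal=53723-8527=45196; balance=1421274-45196=1376078
8. interest=⌊1376078·60/10000⌋=8256; principal=53723-8256=45467; balance=1376078-45467=1330611
9. interest=⌊1330611·60/10000⌋=7983; principal=53723-7983=45740; balance=1330611-45740=1284871
10. interest=⌊1284871·60/10000⌋=7709; principal=53723-7709=46014; balance=1284871-46014=1238857
11. interest=⌊1238857·60/10000⌋=7433; principal=53723-7433=46290; balance=1238857-46290=1192567
12. interest=⌊1192567·60/10000⌋=7155; principal=53723-7155=46568; balance=1192567-46568=1145999
13. interest=⌊1145999·60/10000⌋=6875; principal=53723-6875=46848; balance=1145999-46848=1099151
14. interest=⌊1099151·60/10000⌋=6594; principal=53723-6594=47129; balance=1099151-47129=1052022
15. interest=⌊1052022·60/10000⌋=6312; principal=53723-6312=47411; balance=1052022-47411=1004611
16. interest=⌊1004611·60/10000⌋=6027; principal=53723-6027=47696; balance=1004611-47696=956915
17. interest=⌊956915·60/10000⌋=5741; principal=53723-5741=47982; balance=956915-47982=908933
18. interest=⌊908933·60/10000⌋=5453; principal=53723-5453=48270; balance=908933-48270=860663
19. interest=⌊860663·60/10000⌋=5163; principal=53723-5163=48560; balance=860663-48560=812103
20. interest=⌊812103·60/10000⌋=4872; principal=53723-4872=48851; balance=812103-48851=763252
21. interest=⌊763252·60/10000⌋=4579; principal=53723-4579=49144; balance=763252-49144=714108
22. interest=⌊714108·60/10000⌋=4284; principal=53723-4284=49439; balance=714108-49439=664669
23. interest=⌊664669·60/10000⌋=3988; principal=53723-3988=49735; balance=664669-49735=614934
24. interest=⌊614934·60/10000⌋=3689; principal=53723-3689=50034; balance=614934-50034=564900
25. interest=⌊564900·60/10000⌋=3389; principal=53723-3389=50334; balance=564900-50334=514566
26. interest=⌊514566·60/10000⌋=3087; principal=53723-3087=50636; balance=514566-50636=463930
27. interest=⌊463930·60/10000⌋=2783; principal=53723-2783=50940; balance=463930-50940=412990
28. interest=⌊412990·60/10000⌋=2477; principal=53723-2477=51246; balance=412990-51246=361744
29. interest=⌊361744·60/10000⌋=2170; principal=53723-2170=51553; balance=361744-51553=310191
30. interest=⌊310191·60/10000⌋=1861; principal=53723-1861=51862; balance=310191-51862=258329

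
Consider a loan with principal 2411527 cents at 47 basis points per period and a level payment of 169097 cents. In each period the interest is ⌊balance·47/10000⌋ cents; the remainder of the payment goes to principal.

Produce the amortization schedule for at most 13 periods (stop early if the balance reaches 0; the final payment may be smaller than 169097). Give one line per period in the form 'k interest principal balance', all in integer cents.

1 11334 157763 2253764
2 10592 158505 2095259
3 9847 159250 1936009
4 9099 159998 1776011
5 8347 160750 1615261
6 7591 161506 1453755
7 6832 162265 1291490
8 6070 163027 1128463
9 5303 163794 964669
10 4533 164564 800105
11 3760 165337 634768
12 2983 166114 468654
13 2202 166895 301759

1. interest=⌊2411527·47/10000⌋=11334; principal=169097-11334=157763; balance=2411527-157763=2253764
2. interest=⌊2253764·47/10000⌋=10592; principal=169097-10592=158505; balance=2253764-158505=2095259
3. interest=⌊2095259·47/10000⌋=9847; principal=169097-9847=159250; balance=2095259-159250=1936009
4. interest=⌊1936009·47/10000⌋=9099; principal=169097-9099=159998; balance=1936009-159998=1776011
5. interest=⌊1776011·47/10000⌋=8347; principal=169097-8347=160750; balance=1776011-160750=1615261
6. interest=⌊1615261·47/10000⌋=7591; principal=169097-7591=161506; balance=1615261-161506=1453755
7. interest=⌊1453755·47/10000⌋=6832; principal=169097-6832=162265; balance=1453755-162265=1291490
8. interest=⌊1291490·47/10000⌋=6070; principal=169097-6070=163027; balance=1291490-163027=1128463
9. interest=⌊1128463·47/10000⌋=5303; principal=169097-5303=163794; balance=1128463-163794=964669
10. interest=⌊964669·47/10000⌋=4533; principal=169097-4533=164564; balance=964669-164564=800105
11. interest=⌊800105·47/10000⌋=3760; principal=169097-3760=165337; balance=800105-165337=634768
12. interest=⌊634768·47/10000⌋=2983; principal=169097-2983=166114; balance=634768-166114=468654
13. interest=⌊468654·47/10000⌋=2202; principal=169097-2202=166895; balance=468654-166895=301759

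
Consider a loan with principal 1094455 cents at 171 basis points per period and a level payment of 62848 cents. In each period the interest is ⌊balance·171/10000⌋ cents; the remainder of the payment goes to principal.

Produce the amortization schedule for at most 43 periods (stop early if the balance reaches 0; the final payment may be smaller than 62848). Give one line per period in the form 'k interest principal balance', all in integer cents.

1. interest=⌊1094455·171/10000⌋=18715; principal=62848-18715=44133; balance=1094455-44133=1050322
2. interest=⌊1050322·171/10000⌋=17960; principal=62848-17960=44888; balance=1050322-44888=1005434
3. interest=⌊1005434·171/10000⌋=17192; principal=62848-17192=45656; balance=1005434-45656=959778
4. interest=⌊959778·171/10000⌋=16412; principal=62848-16412=46436; balance=959778-46436=913342
5. interest=⌊913342·171/10000⌋=15618; principal=62848-15618=47230; balance=913342-47230=866112
6. interest=⌊866112·171/10000⌋=14810; principal=62848-14810=48038; balance=866112-48038=818074
7. interest=⌊818074·171/10000⌋=13989; principal=62848-13989=48859; balance=818074-48859=769215
8. interest=⌊769215·171/10000⌋=13153; principal=62848-13153=49695; balance=769215-49695=719520
9. interest=⌊719520·171/10000⌋=12303; principal=62848-12303=50545; balance=719520-50545=668975
10. interest=⌊668975·171/10000⌋=11439; principal=62848-11439=51409; balance=668975-51409=617566
11. interest=⌊617566·171/10000⌋=10560; principal=62848-10560=52288; balance=617566-52288=565278
12. interest=⌊565278·171/10000⌋=9666; principal=62848-9666=53182; balance=565278-53182=512096
13. interest=⌊512096·171/10000⌋=8756; principal=62848-8756=54092; balance=512096-54092=458004
14. interest=⌊458004·171/10000⌋=7831; principal=62848-7831=55017; balance=458004-55017=402987
15. interest=⌊402987·171/10000⌋=6891; principal=62848-6891=55957; balance=402987-55957=347030
16. interest=⌊347030·171/10000⌋=5934; principal=62848-5934=56914; balance=347030-56914=290116
17. interest=⌊290116·171/10000⌋=4960; principal=62848-4960=57888; balance=290116-57888=232228
18. interest=⌊232228·171/10000⌋=3971; principal=62848-3971=58877; balance=232228-58877=173351
19. interest=⌊173351·171/10000⌋=2964; principal=62848-2964=59884; balance=173351-59884=113467
20. interest=⌊113467·171/10000⌋=1940; principal=62848-1940=60908; balance=113467-60908=52559
21. interest=⌊52559·171/10000⌋=898; principal=min(62848-898,52559)=52559; balance=52559-52559=0

1 18715 44133 1050322
2 17960 44888 1005434
3 17192 45656 959778
4 16412 46436 913342
5 15618 47230 866112
6 14810 48038 818074
7 13989 48859 769215
8 13153 49695 719520
9 12303 50545 668975
10 11439 51409 617566
11 10560 52288 565278
12 9666 53182 512096
13 8756 54092 458004
14 7831 55017 402987
15 6891 55957 347030
16 5934 56914 290116
17 4960 57888 232228
18 3971 58877 173351
19 2964 59884 113467
20 1940 60908 52559
21 898 52559 0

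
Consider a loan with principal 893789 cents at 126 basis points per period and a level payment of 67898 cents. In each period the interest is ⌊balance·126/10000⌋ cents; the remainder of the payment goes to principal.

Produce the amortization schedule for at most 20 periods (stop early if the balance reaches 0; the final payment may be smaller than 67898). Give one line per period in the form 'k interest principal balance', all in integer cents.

1 11261 56637 837152
2 10548 57350 779802
3 9825 58073 721729
4 9093 58805 662924
5 8352 59546 603378
6 7602 60296 543082
7 6842 61056 482026
8 6073 61825 420201
9 5294 62604 357597
10 4505 63393 294204
11 3706 64192 230012
12 2898 65000 165012
13 2079 65819 99193
14 1249 66649 32544
15 410 32544 0

1. interest=⌊893789·126/10000⌋=11261; principal=67898-11261=56637; balance=893789-56637=837152
2. interest=⌊837152·126/10000⌋=10548; principal=67898-10548=57350; balance=837152-57350=779802
3. interest=⌊779802·126/10000⌋=9825; principal=67898-9825=58073; balance=779802-58073=721729
4. interest=⌊721729·126/10000⌋=9093; principal=67898-9093=58805; balance=721729-58805=662924
5. interest=⌊662924·126/10000⌋=8352; principal=67898-8352=59546; balance=662924-59546=603378
6. interest=⌊603378·126/10000⌋=7602; principal=67898-7602=60296; balance=603378-60296=543082
7. interest=⌊543082·126/10000⌋=6842; principal=67898-6842=61056; balance=543082-61056=482026
8. interest=⌊482026·126/10000⌋=6073; principal=67898-6073=61825; balance=482026-61825=420201
9. interest=⌊420201·126/10000⌋=5294; principal=67898-5294=62604; balance=420201-62604=357597
10. interest=⌊357597·126/10000⌋=4505; principal=67898-4505=63393; balance=357597-63393=294204
11. interest=⌊294204·126/10000⌋=3706; principal=67898-3706=64192; balance=294204-64192=230012
12. interest=⌊230012·126/10000⌋=2898; principal=67898-2898=65000; balance=230012-65000=165012
13. interest=⌊165012·126/10000⌋=2079; principal=67898-2079=65819; balance=165012-65819=99193
14. interest=⌊99193·126/10000⌋=1249; principal=67898-1249=66649; balance=99193-66649=32544
15. interest=⌊32544·126/10000⌋=410; principal=min(67898-410,32544)=32544; balance=32544-32544=0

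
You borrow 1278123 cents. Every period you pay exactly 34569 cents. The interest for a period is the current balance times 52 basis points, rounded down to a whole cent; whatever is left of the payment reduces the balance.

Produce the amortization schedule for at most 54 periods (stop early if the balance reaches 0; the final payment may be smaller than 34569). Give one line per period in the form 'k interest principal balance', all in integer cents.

1. interest=⌊1278123·52/10000⌋=6646; principal=34569-6646=27923; balance=1278123-27923=1250200
2. interest=⌊1250200·52/10000⌋=6501; principal=34569-6501=28068; balance=1250200-28068=1222132
3. interest=⌊1222132·52/10000⌋=6355; principal=34569-6355=28214; balance=1222132-28214=1193918
4. interest=⌊1193918·52/10000⌋=6208; principal=34569-6208=28361; balance=1193918-28361=1165557
5. interest=⌊1165557·52/10000⌋=6060; principal=34569-6060=28509; balance=1165557-28509=1137048
6. interest=⌊1137048·52/10000⌋=5912; principal=34569-5912=28657; balance=1137048-28657=1108391
7. interest=⌊1108391·52/10000⌋=5763; principal=34569-5763=28806; balance=1108391-28806=1079585
8. interest=⌊1079585·52/10000⌋=5613; principal=34569-5613=28956; balance=1079585-28956=1050629
9. interest=⌊1050629·52/10000⌋=5463; principal=34569-5463=29106; balance=1050629-29106=1021523
10. interest=⌊1021523·52/10000⌋=5311; principal=34569-5311=29258; balance=1021523-29258=992265
11. interest=⌊992265·52/10000⌋=5159; principal=34569-5159=29410; balance=992265-29410=962855
12. interest=⌊962855·52/10000⌋=5006; principal=34569-5006=29563; balance=962855-29563=933292
13. interest=⌊933292·52/10000⌋=4853; principal=34569-4853=29716; balance=933292-29716=903576
14. interest=⌊903576·52/10000⌋=4698; principal=34569-4698=29871; balance=903576-29871=873705
15. interest=⌊873705·52/10000⌋=4543; principal=34569-4543=30026; balance=873705-30026=843679
16. interest=⌊843679·52/10000⌋=4387; principal=34569-4387=30182; balance=843679-30182=813497
17. interest=⌊813497·52/10000⌋=4230; principal=34569-4230=30339; balance=813497-30339=783158
18. interest=⌊783158·52/10000⌋=4072; principal=34569-4072=30497; balance=783158-30497=752661
19. interest=⌊752661·52/10000⌋=3913; principal=34569-3913=30656; balance=752661-30656=722005
20. interest=⌊722005·52/10000⌋=3754; principal=34569-3754=30815; balance=722005-30815=691190
21. interest=⌊691190·52/10000⌋=3594; principal=34569-3594=30975; balance=691190-30975=660215
22. interest=⌊660215·52/10000⌋=3433; principal=34569-3433=31136; balance=660215-31136=629079
23. interest=⌊629079·52/10000⌋=3271; principal=34569-3271=31298; balance=629079-31298=597781
24. interest=⌊597781·52/10000⌋=3108; principal=34569-3108=31461; balance=597781-31461=566320
25. interest=⌊566320·52/10000⌋=2944; principal=34569-2944=31625; balance=566320-31625=534695
26. interest=⌊534695·52/10000⌋=2780; principal=34569-2780=31789; balance=534695-31789=502906
27. interest=⌊502906·52/10000⌋=2615; principal=34569-2615=31954; balance=502906-31954=470952
28. interest=⌊470952·52/10000⌋=2448; principal=34569-2448=32121; balance=470952-32121=438831
29. interest=⌊438831·52/10000⌋=2281; principal=34569-2281=32288; balance=438831-32288=406543
30. interest=⌊406543·52/10000⌋=2114; principal=34569-2114=32455; balance=406543-32455=374088
31. interest=⌊374088·52/10000⌋=1945; principal=34569-1945=32624; balance=374088-32624=341464
32. interest=⌊341464·52/10000⌋=1775; principal=34569-1775=32794; balance=341464-32794=308670
33. interest=⌊308670·52/10000⌋=1605; principal=34569-1605=32964; balance=308670-32964=275706
34. interest=⌊275706·52/10000⌋=1433; principal=34569-1433=33136; balance=275706-33136=242570
35. interest=⌊242570·52/10000⌋=1261; principal=34569-1261=33308; balance=242570-33308=209262
36. interest=⌊209262·52/10000⌋=1088; principal=34569-1088=33481; balance=209262-33481=175781
37. interest=⌊175781·52/10000⌋=914; principal=34569-914=33655; balance=175781-33655=142126
38. interest=⌊142126·52/10000⌋=739; principal=34569-739=33830; balance=142126-33830=108296
39. interest=⌊108296·52/10000⌋=563; principal=34569-563=34006; balance=108296-34006=74290
40. interest=⌊74290·52/10000⌋=386; principal=34569-386=34183; balance=74290-34183=40107
41. interest=⌊40107·52/10000⌋=208; principal=34569-208=34361; balance=40107-34361=5746
42. interest=⌊5746·52/10000⌋=29; principal=min(34569-29,5746)=5746; balance=5746-5746=0

1 6646 27923 1250200
2 6501 28068 1222132
3 6355 28214 1193918
4 6208 28361 1165557
5 6060 28509 1137048
6 5912 28657 1108391
7 5763 28806 1079585
8 5613 28956 1050629
9 5463 29106 1021523
10 5311 29258 992265
11 5159 29410 962855
12 5006 29563 933292
13 4853 29716 903576
14 4698 29871 873705
15 4543 30026 843679
16 4387 30182 813497
17 4230 30339 783158
18 4072 30497 752661
19 3913 30656 722005
20 3754 30815 691190
21 3594 30975 660215
22 3433 31136 629079
23 3271 31298 597781
24 3108 31461 566320
25 2944 31625 534695
26 2780 31789 502906
27 2615 31954 470952
28 2448 32121 438831
29 2281 32288 406543
30 2114 32455 374088
31 1945 32624 341464
32 1775 32794 308670
33 1605 32964 275706
34 1433 33136 242570
35 1261 33308 209262
36 1088 33481 175781
37 914 33655 142126
38 739 33830 108296
39 563 34006 74290
40 386 34183 40107
41 208 34361 5746
42 29 5746 0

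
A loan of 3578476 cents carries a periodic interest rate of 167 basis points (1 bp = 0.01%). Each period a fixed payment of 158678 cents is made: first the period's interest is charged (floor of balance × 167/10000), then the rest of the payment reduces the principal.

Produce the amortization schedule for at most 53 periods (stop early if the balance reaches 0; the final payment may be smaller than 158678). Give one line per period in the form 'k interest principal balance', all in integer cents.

1. interest=⌊3578476·167/10000⌋=59760; principal=158678-59760=98918; balance=3578476-98918=3479558
2. interest=⌊3479558·167/10000⌋=58108; principal=158678-58108=100570; balance=3479558-100570=3378988
3. interest=⌊3378988·167/10000⌋=56429; principal=158678-56429=102249; balance=3378988-102249=3276739
4. interest=⌊3276739·167/10000⌋=54721; principal=158678-54721=103957; balance=3276739-103957=3172782
5. interest=⌊3172782·167/10000⌋=52985; principal=158678-52985=105693; balance=3172782-105693=3067089
6. interest=⌊3067089·167/10000⌋=51220; principal=158678-51220=107458; balance=3067089-107458=2959631
7. interest=⌊2959631·167/10000⌋=49425; principal=158678-49425=109253; balance=2959631-109253=2850378
8. interest=⌊2850378·167/10000⌋=47601; principal=158678-47601=111077; balance=2850378-111077=2739301
9. interest=⌊2739301·167/10000⌋=45746; principal=158678-45746=112932; balance=2739301-112932=2626369
10. interest=⌊2626369·167/10000⌋=43860; principal=158678-43860=114818; balance=2626369-114818=2511551
11. interest=⌊2511551·167/10000⌋=41942; principal=158678-41942=116736; balance=2511551-116736=2394815
12. interest=⌊2394815·167/10000⌋=39993; principal=158678-39993=118685; balance=2394815-118685=2276130
13. interest=⌊2276130·167/10000⌋=38011; principal=158678-38011=120667; balance=2276130-120667=2155463
14. interest=⌊2155463·167/10000⌋=35996; principal=158678-35996=122682; balance=2155463-122682=2032781
15. interest=⌊2032781·167/10000⌋=33947; principal=158678-33947=124731; balance=2032781-124731=1908050
16. interest=⌊1908050·167/10000⌋=31864; principal=158678-31864=126814; balance=1908050-126814=1781236
17. interest=⌊1781236·167/10000⌋=29746; principal=158678-29746=128932; balance=1781236-128932=1652304
18. interest=⌊1652304·167/10000⌋=27593; principal=158678-27593=131085; balance=1652304-131085=1521219
19. interest=⌊1521219·167/10000⌋=25404; principal=158678-25404=133274; balance=1521219-133274=1387945
20. interest=⌊1387945·167/10000⌋=23178; principal=158678-23178=135500; balance=1387945-135500=1252445
21. interest=⌊1252445·167/10000⌋=20915; principal=158678-20915=137763; balance=1252445-137763=1114682
22. interest=⌊1114682·167/10000⌋=18615; principal=158678-18615=140063; balance=1114682-140063=974619
23. interest=⌊974619·167/10000⌋=16276; principal=158678-16276=142402; balance=974619-142402=832217
24. interest=⌊832217·167/10000⌋=13898; principal=158678-13898=144780; balance=832217-144780=687437
25. interest=⌊687437·167/10000⌋=11480; principal=158678-11480=147198; balance=687437-147198=540239
26. interest=⌊540239·167/10000⌋=9021; principal=158678-9021=149657; balance=540239-149657=390582
27. interest=⌊390582·167/10000⌋=6522; principal=158678-6522=152156; balance=390582-152156=238426
28. interest=⌊238426·167/10000⌋=3981; principal=158678-3981=154697; balance=238426-154697=83729
29. interest=⌊83729·167/10000⌋=1398; principal=min(158678-1398,83729)=83729; balance=83729-83729=0

1 59760 98918 3479558
2 58108 100570 3378988
3 56429 102249 3276739
4 54721 103957 3172782
5 52985 105693 3067089
6 51220 107458 2959631
7 49425 109253 2850378
8 47601 111077 2739301
9 45746 112932 2626369
10 43860 114818 2511551
11 41942 116736 2394815
12 39993 118685 2276130
13 38011 120667 2155463
14 35996 122682 2032781
15 33947 124731 1908050
16 31864 126814 1781236
17 29746 128932 1652304
18 27593 131085 1521219
19 25404 133274 1387945
20 23178 135500 1252445
21 20915 137763 1114682
22 18615 140063 974619
23 16276 142402 832217
24 13898 144780 687437
25 11480 147198 540239
26 9021 149657 390582
27 6522 152156 238426
28 3981 154697 83729
29 1398 83729 0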